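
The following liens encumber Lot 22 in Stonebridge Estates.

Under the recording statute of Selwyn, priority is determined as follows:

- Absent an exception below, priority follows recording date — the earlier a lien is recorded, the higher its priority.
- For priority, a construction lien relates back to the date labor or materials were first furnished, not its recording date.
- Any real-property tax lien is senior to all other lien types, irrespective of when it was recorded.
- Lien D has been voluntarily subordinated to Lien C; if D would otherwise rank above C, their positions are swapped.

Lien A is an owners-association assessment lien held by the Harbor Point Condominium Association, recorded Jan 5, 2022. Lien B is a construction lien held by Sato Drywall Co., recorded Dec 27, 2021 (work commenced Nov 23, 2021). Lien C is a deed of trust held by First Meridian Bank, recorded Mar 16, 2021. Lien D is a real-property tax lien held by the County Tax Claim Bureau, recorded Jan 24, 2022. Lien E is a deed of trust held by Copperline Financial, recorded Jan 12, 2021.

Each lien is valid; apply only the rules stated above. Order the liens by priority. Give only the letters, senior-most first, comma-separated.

C, E, D, B, A

First, effective dates: B relates back to Nov 23, 2021 (work commenced).
D is a real-property tax lien, so it outranks all other liens regardless of date.
Ordering the rest by effective date: E (Jan 12, 2021), C (Mar 16, 2021), B (Nov 23, 2021), A (Jan 5, 2022).
D is senior to C before the subordination, so the two trade places.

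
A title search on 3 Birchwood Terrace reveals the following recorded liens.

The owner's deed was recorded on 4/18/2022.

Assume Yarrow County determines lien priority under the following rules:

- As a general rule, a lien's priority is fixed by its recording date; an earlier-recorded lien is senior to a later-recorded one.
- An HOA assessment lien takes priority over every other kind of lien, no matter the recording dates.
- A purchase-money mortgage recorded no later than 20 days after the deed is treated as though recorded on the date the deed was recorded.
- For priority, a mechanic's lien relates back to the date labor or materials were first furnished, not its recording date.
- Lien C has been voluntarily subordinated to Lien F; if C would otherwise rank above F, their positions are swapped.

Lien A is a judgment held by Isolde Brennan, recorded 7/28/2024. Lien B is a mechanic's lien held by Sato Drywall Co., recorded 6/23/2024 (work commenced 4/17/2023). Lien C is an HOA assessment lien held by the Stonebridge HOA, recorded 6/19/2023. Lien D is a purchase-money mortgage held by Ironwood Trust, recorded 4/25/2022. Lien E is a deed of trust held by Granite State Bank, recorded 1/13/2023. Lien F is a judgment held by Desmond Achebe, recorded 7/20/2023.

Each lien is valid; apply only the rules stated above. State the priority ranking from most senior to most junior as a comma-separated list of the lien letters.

F, D, E, B, C, A

First, effective dates: B relates back to 4/17/2023 (work commenced); D's effective date is the deed date, 4/18/2022.
C, as an HOA assessment lien, has superpriority and ranks first.
Among the remaining liens, by effective date: D (4/18/2022), E (1/13/2023), B (4/17/2023), F (7/20/2023), A (7/28/2024).
C would otherwise be senior to F, so under the subordination agreement C and F exchange positions.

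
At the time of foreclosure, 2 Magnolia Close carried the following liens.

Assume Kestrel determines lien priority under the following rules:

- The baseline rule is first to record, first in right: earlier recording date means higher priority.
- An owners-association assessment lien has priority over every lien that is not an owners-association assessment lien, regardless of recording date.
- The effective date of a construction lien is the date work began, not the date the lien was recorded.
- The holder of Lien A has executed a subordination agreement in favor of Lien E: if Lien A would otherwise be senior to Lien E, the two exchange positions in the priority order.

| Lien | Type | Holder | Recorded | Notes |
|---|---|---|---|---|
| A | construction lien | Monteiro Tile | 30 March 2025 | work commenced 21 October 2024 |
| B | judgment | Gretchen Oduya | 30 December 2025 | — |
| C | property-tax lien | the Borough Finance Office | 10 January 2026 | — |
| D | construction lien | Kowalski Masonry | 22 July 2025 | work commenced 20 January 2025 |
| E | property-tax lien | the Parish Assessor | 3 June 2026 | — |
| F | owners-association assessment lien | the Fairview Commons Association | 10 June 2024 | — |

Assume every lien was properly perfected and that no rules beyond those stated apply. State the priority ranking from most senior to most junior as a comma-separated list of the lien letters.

F, E, D, B, C, A

First, effective dates: A is treated as recorded 21 October 2024, the work-commencement date; D's effective date is 20 January 2025, when work began.
F is an owners-association assessment lien and takes priority over every other lien.
The other liens, earliest effective date first: A (21 October 2024), D (20 January 2025), B (30 December 2025), C (10 January 2026), E (3 June 2026).
Because A would otherwise rank above E, the subordination swaps them.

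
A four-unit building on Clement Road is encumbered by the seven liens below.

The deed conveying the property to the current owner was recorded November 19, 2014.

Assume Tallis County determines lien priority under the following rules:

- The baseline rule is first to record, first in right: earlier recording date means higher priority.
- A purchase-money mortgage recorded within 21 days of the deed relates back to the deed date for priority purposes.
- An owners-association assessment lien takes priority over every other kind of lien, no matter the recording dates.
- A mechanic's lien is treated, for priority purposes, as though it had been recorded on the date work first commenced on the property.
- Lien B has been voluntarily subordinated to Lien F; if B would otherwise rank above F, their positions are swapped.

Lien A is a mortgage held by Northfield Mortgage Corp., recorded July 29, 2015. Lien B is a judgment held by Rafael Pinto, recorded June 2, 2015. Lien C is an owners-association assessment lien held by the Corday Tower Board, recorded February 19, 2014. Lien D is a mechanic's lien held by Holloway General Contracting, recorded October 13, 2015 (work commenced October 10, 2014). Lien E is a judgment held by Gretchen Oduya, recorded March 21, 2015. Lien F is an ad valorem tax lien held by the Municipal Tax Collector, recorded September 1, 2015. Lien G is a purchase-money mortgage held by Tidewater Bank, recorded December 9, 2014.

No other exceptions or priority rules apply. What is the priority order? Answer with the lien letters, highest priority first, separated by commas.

C, D, G, E, F, A, B

Adjusting effective dates: D is treated as recorded October 10, 2014, the work-commencement date; G relates back to the deed date November 19, 2014.
C, as an owners-association assessment lien, has superpriority and ranks first.
Among the remaining liens, by effective date: D (October 10, 2014), G (November 19, 2014), E (March 21, 2015), B (June 2, 2015), A (July 29, 2015), F (September 1, 2015).
Because B would otherwise rank above F, the subordination swaps them.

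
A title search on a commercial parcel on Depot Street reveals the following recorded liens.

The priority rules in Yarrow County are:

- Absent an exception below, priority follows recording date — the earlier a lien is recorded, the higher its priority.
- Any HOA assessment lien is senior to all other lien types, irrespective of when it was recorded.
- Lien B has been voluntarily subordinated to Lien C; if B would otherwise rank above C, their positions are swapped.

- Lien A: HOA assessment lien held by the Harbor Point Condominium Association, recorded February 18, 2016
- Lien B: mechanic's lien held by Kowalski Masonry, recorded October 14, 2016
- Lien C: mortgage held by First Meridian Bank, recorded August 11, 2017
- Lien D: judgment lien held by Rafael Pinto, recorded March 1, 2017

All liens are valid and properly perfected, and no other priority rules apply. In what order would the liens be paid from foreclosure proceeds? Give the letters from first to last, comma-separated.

A, C, D, B

A is an HOA assessment lien and takes priority over every other lien.
Ordering the rest by effective date: B (October 14, 2016), D (March 1, 2017), C (August 11, 2017).
B would otherwise be senior to C, so under the subordination agreement B and C exchange positions.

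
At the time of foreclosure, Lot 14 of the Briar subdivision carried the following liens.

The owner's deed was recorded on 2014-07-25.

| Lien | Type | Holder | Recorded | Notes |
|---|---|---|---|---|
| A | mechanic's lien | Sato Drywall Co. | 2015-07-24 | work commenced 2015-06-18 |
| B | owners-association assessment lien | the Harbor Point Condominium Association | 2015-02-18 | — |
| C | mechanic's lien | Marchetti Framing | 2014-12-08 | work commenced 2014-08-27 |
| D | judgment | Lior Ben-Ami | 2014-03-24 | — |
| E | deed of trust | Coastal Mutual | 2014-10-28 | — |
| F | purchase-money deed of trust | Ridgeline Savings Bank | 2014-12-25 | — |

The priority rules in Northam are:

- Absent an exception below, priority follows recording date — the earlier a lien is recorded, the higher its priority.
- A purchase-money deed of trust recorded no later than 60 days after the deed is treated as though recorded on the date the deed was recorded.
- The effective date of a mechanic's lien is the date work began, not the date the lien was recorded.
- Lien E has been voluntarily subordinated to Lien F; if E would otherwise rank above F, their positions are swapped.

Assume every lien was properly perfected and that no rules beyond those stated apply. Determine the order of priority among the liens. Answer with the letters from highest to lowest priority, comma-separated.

D, C, F, E, B, A

Effective dates after the stated exceptions: A relates back to 2015-06-18 (work commenced); C relates back to 2014-08-27 (work commenced); F missed the 60-day window (153 days after the deed), so its recording date stands.
Ordering by effective date: D (2014-03-24), C (2014-08-27), E (2014-10-28), F (2014-12-25), B (2015-02-18), A (2015-06-18).
The subordination applies — E was senior to F — so E and F swap.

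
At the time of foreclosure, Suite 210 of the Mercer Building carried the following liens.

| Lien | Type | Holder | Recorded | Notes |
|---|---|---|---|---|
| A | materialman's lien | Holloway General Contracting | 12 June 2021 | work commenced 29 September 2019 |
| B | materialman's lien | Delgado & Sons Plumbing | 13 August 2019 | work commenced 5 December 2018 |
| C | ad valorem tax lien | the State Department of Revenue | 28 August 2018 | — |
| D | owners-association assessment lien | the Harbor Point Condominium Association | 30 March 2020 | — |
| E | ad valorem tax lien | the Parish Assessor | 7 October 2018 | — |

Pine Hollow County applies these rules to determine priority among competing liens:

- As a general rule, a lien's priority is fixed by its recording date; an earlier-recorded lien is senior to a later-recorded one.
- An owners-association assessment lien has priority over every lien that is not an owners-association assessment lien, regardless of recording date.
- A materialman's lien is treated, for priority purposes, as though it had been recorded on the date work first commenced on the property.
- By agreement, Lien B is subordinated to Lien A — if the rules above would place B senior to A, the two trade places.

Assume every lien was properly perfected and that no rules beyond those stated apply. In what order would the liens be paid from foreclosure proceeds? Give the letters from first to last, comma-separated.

Adjusting effective dates: A's effective date is 29 September 2019, when work began; B relates back to 5 December 2018 (work commenced).
D is an owners-association assessment lien, so it outranks all other liens regardless of date.
Ordering the rest by effective date: C (28 August 2018), E (7 October 2018), B (5 December 2018), A (29 September 2019).
B would otherwise be senior to A, so under the subordination agreement B and A exchange positions.

D, C, E, A, B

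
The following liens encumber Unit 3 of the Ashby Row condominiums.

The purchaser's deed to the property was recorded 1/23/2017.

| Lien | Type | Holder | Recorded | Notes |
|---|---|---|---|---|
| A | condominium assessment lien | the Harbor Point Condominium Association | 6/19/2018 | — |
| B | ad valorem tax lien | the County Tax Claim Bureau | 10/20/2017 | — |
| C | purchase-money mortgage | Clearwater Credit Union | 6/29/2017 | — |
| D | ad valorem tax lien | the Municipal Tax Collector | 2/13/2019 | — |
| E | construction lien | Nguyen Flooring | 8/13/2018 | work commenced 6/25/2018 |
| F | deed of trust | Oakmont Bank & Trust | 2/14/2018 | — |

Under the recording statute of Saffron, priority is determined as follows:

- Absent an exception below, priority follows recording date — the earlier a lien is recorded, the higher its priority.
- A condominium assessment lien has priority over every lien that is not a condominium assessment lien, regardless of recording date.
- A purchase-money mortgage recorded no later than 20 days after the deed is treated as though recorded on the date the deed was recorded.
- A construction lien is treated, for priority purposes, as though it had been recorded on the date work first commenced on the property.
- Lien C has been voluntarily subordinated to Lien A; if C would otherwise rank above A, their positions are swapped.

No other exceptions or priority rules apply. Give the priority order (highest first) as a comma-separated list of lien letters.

A, C, B, F, E, D

First, effective dates: C was recorded 157 days after the deed — beyond 20 days — so no relation-back applies; E's effective date is 6/25/2018, when work began.
A, as a condominium assessment lien, has superpriority and ranks first.
Among the remaining liens, by effective date: C (6/29/2017), B (10/20/2017), F (2/14/2018), E (6/25/2018), D (2/13/2019).
C already ranks below A; the subordination has no effect.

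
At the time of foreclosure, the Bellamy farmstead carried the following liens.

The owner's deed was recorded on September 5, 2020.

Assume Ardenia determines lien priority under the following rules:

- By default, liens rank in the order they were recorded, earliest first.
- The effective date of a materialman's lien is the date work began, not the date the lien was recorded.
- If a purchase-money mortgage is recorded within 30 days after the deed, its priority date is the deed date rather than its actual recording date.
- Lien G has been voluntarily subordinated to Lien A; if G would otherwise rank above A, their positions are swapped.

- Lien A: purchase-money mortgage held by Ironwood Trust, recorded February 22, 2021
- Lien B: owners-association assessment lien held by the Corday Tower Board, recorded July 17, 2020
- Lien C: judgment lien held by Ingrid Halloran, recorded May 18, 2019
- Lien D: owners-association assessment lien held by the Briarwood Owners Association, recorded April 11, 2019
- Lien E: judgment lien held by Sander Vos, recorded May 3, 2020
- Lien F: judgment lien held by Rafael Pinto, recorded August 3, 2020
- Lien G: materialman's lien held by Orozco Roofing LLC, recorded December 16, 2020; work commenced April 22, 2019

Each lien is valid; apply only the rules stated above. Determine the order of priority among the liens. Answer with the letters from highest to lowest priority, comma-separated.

Effective dates after the stated exceptions: A missed the 30-day window (170 days after the deed), so its recording date stands; G's effective date is April 22, 2019, when work began.
Sorted by effective date: D (April 11, 2019), G (April 22, 2019), C (May 18, 2019), E (May 3, 2020), B (July 17, 2020), F (August 3, 2020), A (February 22, 2021).
The subordination applies — G was senior to A — so G and A swap.

D, A, C, E, B, F, G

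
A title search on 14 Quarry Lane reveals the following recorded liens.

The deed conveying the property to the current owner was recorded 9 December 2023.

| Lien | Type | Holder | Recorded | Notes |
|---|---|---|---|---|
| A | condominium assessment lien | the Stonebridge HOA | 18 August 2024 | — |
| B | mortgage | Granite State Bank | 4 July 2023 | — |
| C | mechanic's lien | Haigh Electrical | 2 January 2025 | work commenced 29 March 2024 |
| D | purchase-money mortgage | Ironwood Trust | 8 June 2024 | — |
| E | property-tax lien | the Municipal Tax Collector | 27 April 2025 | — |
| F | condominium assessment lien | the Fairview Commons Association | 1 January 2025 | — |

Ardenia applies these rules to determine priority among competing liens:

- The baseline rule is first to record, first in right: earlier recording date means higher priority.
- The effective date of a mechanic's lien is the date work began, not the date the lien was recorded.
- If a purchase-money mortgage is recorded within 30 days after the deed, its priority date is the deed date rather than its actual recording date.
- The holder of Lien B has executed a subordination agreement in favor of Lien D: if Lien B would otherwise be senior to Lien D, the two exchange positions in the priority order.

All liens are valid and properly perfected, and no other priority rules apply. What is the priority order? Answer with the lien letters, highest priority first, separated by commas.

D, C, B, A, F, E

Adjusting effective dates: C's effective date is 29 March 2024, when work began; D was recorded 182 days after the deed — beyond 30 days — so no relation-back applies.
By effective date, earliest first: B (4 July 2023), C (29 March 2024), D (8 June 2024), A (18 August 2024), F (1 January 2025), E (27 April 2025).
The subordination applies — B was senior to D — so B and D swap.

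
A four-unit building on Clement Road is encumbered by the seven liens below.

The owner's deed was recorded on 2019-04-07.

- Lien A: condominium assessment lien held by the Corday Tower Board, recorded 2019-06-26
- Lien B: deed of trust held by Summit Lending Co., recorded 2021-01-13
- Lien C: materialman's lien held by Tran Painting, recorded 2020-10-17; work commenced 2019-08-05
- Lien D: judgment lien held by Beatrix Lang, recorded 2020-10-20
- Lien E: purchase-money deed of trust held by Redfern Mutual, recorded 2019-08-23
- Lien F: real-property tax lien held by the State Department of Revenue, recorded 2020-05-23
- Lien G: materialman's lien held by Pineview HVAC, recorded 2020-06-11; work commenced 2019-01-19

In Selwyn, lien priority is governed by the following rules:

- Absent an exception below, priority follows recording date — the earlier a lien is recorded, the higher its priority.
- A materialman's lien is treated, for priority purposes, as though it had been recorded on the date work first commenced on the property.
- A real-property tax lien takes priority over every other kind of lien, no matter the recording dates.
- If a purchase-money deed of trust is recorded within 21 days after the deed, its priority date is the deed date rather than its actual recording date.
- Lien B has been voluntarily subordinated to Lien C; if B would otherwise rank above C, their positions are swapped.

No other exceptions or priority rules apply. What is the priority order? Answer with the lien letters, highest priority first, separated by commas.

F, G, A, C, E, D, B

Effective dates after the stated exceptions: C's effective date is 2019-08-05, when work began; E was recorded 138 days after the deed, outside the 21-day window, so it keeps its recording date; G's effective date is 2019-01-19, when work began.
F is a real-property tax lien, so it outranks all other liens regardless of date.
Ordering the rest by effective date: G (2019-01-19), A (2019-06-26), C (2019-08-05), E (2019-08-23), D (2020-10-20), B (2021-01-13).
B already ranks below C; the subordination has no effect.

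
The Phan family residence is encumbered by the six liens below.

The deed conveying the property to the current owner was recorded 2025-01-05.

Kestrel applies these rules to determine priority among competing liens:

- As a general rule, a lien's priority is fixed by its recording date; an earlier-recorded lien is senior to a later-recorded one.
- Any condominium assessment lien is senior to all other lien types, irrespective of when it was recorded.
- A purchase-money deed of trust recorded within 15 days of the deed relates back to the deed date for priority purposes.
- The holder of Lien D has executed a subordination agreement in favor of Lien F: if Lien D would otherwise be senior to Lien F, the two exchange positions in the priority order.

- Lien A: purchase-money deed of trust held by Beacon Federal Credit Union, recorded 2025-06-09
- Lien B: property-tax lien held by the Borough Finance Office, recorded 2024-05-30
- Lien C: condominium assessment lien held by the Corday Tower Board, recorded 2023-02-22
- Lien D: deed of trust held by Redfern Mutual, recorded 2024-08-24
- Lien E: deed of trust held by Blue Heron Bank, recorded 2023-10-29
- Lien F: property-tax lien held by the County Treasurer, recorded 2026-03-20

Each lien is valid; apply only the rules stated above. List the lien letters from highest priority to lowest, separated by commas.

C, E, B, F, A, D

Effective dates after the stated exceptions: A missed the 15-day window (155 days after the deed), so its recording date stands.
C is a condominium assessment lien and takes priority over every other lien.
Ordering the rest by effective date: E (2023-10-29), B (2024-05-30), D (2024-08-24), A (2025-06-09), F (2026-03-20).
D would otherwise be senior to F, so under the subordination agreement D and F exchange positions.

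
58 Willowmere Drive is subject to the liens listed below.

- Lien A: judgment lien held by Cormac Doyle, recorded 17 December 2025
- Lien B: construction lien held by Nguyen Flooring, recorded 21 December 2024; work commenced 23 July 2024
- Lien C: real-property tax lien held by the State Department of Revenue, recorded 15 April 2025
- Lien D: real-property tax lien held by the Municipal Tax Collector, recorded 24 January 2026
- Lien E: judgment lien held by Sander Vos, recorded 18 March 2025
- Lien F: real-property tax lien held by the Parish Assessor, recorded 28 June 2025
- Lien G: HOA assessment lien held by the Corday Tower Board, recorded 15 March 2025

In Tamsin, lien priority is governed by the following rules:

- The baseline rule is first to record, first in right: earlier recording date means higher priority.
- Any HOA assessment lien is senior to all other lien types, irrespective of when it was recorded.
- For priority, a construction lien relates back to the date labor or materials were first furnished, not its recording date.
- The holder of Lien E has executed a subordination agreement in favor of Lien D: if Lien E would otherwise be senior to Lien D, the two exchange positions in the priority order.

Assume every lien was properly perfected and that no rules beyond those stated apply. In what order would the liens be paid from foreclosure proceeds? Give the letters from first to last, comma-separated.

Adjusting effective dates: B relates back to 23 July 2024 (work commenced).
G, as an HOA assessment lien, has superpriority and ranks first.
Remaining liens by effective date: B (23 July 2024), E (18 March 2025), C (15 April 2025), F (28 June 2025), A (17 December 2025), D (24 January 2026).
E is senior to D before the subordination, so the two trade places.

G, B, D, C, F, A, E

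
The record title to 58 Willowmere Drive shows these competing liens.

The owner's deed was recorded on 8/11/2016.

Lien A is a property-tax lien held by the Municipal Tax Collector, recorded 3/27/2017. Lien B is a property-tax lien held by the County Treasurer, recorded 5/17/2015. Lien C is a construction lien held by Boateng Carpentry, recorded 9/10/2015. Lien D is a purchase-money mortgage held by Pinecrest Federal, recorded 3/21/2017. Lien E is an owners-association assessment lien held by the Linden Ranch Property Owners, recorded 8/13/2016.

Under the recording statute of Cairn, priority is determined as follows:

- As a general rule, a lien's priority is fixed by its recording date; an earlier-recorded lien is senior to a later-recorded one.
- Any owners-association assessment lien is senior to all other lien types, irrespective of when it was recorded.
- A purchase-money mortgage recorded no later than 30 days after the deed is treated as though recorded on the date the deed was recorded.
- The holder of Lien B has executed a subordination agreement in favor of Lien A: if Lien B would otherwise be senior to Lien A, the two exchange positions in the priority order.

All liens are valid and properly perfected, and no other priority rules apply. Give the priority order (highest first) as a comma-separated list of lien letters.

E, A, C, D, B

Effective dates after the stated exceptions: D was recorded 222 days after the deed — beyond 30 days — so no relation-back applies.
E is an owners-association assessment lien, so it outranks all other liens regardless of date.
Ordering the rest by effective date: B (5/17/2015), C (9/10/2015), D (3/21/2017), A (3/27/2017).
B would otherwise be senior to A, so under the subordination agreement B and A exchange positions.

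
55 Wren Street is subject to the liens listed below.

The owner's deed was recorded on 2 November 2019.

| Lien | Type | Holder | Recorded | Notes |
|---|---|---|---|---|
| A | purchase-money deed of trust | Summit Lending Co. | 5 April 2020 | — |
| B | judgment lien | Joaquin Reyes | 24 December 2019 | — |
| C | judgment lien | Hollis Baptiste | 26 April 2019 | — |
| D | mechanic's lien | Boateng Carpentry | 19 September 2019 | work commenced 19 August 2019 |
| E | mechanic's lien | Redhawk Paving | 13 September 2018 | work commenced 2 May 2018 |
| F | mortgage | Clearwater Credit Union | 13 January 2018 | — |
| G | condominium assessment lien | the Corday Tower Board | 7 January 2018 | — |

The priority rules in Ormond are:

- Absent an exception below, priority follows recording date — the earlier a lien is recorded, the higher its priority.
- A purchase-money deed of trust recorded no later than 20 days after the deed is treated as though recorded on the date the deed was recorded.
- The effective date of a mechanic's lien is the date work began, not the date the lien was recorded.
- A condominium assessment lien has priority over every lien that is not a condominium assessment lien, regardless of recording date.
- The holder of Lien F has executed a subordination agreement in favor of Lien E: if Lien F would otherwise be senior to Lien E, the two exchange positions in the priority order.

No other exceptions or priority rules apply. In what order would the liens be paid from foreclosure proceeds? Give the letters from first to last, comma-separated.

Effective dates after the stated exceptions: A was recorded 155 days after the deed, outside the 20-day window, so it keeps its recording date; D's effective date is 19 August 2019, when work began; E is treated as recorded 2 May 2018, the work-commencement date.
G is a condominium assessment lien and takes priority over every other lien.
The other liens, earliest effective date first: F (13 January 2018), E (2 May 2018), C (26 April 2019), D (19 August 2019), B (24 December 2019), A (5 April 2020).
The subordination applies — F was senior to E — so F and E swap.

G, E, F, C, D, B, A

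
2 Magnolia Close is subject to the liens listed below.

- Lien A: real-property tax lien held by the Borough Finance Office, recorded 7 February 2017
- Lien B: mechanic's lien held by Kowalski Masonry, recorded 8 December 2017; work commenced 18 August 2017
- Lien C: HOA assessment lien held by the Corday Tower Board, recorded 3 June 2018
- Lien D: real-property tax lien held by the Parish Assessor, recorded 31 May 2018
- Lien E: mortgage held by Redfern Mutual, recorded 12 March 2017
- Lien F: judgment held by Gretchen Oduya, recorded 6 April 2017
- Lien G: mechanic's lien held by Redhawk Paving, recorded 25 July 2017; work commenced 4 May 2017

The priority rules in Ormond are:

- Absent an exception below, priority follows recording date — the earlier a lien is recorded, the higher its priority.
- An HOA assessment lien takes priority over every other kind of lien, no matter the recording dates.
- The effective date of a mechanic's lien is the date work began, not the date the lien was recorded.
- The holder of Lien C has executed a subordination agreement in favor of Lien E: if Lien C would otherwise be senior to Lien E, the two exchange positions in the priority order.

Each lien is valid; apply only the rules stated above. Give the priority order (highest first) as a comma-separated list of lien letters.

Effective dates after the stated exceptions: B relates back to 18 August 2017 (work commenced); G's effective date is 4 May 2017, when work began.
C is an HOA assessment lien, so it outranks all other liens regardless of date.
Among the remaining liens, by effective date: A (7 February 2017), E (12 March 2017), F (6 April 2017), G (4 May 2017), B (18 August 2017), D (31 May 2018).
C is senior to E before the subordination, so the two trade places.

E, A, C, F, G, B, D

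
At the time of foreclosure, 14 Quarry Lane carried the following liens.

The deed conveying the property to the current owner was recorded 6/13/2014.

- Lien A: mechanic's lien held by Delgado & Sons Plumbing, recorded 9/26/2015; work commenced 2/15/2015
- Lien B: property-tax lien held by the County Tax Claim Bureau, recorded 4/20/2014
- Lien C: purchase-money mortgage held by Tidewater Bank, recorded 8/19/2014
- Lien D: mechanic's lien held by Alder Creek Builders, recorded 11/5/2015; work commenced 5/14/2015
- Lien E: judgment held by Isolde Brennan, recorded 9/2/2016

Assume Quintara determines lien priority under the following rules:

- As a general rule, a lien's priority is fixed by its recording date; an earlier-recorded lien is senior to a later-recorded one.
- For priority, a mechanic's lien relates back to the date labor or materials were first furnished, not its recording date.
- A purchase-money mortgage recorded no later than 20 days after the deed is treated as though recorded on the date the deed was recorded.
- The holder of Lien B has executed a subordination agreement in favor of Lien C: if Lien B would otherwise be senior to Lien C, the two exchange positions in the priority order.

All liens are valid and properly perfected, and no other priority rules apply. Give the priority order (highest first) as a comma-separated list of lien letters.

C, B, A, D, E

First, effective dates: A is treated as recorded 2/15/2015, the work-commencement date; C missed the 20-day window (67 days after the deed), so its recording date stands; D's effective date is 5/14/2015, when work began.
Ordering by effective date: B (4/20/2014), C (8/19/2014), A (2/15/2015), D (5/14/2015), E (9/2/2016).
The subordination applies — B was senior to C — so B and C swap.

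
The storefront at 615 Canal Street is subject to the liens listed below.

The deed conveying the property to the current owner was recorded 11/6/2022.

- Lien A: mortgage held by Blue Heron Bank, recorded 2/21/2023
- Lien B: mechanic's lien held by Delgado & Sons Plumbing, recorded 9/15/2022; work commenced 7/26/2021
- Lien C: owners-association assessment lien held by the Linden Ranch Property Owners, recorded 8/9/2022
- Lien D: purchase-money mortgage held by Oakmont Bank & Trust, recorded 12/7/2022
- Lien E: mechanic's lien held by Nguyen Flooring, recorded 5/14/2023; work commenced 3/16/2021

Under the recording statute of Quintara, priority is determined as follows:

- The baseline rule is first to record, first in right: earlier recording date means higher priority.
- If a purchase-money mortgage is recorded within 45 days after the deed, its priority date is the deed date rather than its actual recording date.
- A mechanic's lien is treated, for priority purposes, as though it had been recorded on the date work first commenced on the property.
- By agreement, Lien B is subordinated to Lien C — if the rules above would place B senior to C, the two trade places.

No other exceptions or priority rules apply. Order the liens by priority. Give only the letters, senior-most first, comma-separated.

Adjusting effective dates: B's effective date is 7/26/2021, when work began; D was recorded within the 45-day window, so its effective date is the deed date 11/6/2022; E relates back to 3/16/2021 (work commenced).
Ordering by effective date: E (3/16/2021), B (7/26/2021), C (8/9/2022), D (11/6/2022), A (2/21/2023).
Because B would otherwise rank above C, the subordination swaps them.

E, C, B, D, A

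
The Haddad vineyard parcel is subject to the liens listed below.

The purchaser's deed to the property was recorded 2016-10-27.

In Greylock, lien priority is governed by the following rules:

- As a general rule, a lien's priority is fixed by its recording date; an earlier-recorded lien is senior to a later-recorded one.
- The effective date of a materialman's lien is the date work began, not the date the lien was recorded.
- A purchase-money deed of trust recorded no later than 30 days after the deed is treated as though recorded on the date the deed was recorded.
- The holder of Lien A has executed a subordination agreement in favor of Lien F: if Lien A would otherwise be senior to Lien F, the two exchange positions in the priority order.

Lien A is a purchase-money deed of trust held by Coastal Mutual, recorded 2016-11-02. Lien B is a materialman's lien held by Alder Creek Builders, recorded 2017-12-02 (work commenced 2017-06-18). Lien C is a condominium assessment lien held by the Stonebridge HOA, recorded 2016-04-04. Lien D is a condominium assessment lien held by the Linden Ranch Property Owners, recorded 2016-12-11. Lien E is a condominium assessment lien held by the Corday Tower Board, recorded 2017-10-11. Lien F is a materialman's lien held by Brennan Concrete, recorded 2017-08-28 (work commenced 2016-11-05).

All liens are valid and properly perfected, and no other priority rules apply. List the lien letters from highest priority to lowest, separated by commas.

First, effective dates: A relates back to the deed date 2016-10-27; B relates back to 2017-06-18 (work commenced); F is treated as recorded 2016-11-05, the work-commencement date.
By effective date, earliest first: C (2016-04-04), A (2016-10-27), F (2016-11-05), D (2016-12-11), B (2017-06-18), E (2017-10-11).
A would otherwise be senior to F, so under the subordination agreement A and F exchange positions.

C, F, A, D, B, E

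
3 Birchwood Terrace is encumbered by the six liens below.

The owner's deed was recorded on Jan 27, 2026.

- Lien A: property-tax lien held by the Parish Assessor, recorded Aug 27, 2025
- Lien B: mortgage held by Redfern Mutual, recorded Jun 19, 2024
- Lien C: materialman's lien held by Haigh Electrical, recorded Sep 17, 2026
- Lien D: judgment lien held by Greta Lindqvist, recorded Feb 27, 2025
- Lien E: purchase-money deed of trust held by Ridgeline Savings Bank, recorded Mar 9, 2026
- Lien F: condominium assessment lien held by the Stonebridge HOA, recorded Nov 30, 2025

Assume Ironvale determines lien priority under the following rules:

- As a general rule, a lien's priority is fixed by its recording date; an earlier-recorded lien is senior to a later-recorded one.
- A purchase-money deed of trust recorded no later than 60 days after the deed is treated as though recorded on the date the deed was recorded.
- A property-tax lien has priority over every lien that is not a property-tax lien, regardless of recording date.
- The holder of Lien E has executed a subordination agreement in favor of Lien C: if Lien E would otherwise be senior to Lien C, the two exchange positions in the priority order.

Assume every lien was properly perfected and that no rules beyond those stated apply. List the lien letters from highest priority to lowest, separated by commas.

A, B, D, F, C, E

Effective dates after the stated exceptions: E's effective date is the deed date, Jan 27, 2026.
A is a property-tax lien and takes priority over every other lien.
Remaining liens by effective date: B (Jun 19, 2024), D (Feb 27, 2025), F (Nov 30, 2025), E (Jan 27, 2026), C (Sep 17, 2026).
The subordination applies — E was senior to C — so E and C swap.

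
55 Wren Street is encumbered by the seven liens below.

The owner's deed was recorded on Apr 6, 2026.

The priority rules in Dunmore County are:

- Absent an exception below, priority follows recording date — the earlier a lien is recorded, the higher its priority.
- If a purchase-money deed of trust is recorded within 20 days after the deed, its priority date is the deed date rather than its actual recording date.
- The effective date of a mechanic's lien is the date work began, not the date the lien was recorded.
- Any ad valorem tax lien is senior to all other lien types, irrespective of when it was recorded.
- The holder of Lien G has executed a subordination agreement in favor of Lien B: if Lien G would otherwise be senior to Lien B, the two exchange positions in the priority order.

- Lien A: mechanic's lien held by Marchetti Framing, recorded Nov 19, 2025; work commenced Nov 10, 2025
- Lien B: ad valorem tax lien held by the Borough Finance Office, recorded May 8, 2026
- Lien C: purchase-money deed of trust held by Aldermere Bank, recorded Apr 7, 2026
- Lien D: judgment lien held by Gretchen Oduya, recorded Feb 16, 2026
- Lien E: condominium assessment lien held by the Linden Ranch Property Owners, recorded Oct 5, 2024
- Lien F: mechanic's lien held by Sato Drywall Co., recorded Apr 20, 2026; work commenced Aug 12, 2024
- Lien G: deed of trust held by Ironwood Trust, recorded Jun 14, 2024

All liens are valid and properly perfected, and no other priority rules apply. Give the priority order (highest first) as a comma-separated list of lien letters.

B, G, F, E, A, D, C

Effective dates: A relates back to Nov 10, 2025 (work commenced); C was recorded within the 20-day window, so its effective date is the deed date Apr 6, 2026; F relates back to Aug 12, 2024 (work commenced).
B is an ad valorem tax lien, so it outranks all other liens regardless of date.
Ordering the rest by effective date: G (Jun 14, 2024), F (Aug 12, 2024), E (Oct 5, 2024), A (Nov 10, 2025), D (Feb 16, 2026), C (Apr 6, 2026).
Since G is not senior to B, the subordination leaves the order unchanged.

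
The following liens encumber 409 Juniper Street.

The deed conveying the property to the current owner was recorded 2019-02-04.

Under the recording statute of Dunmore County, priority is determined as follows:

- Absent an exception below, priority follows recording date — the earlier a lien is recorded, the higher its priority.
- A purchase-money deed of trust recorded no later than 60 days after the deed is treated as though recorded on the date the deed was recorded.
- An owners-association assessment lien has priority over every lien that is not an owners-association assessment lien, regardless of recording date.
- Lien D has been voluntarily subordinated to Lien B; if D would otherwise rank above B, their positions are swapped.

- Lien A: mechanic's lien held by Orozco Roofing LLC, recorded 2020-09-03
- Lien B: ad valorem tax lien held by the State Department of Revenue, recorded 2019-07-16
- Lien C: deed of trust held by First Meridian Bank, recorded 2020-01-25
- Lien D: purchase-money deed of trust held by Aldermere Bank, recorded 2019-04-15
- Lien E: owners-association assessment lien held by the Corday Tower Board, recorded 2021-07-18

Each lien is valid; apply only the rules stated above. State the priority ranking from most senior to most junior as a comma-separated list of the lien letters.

Effective dates after the stated exceptions: D was recorded 70 days after the deed — beyond 60 days — so no relation-back applies.
As an owners-association assessment lien, E is senior to every other lien.
Among the remaining liens, by effective date: D (2019-04-15), B (2019-07-16), C (2020-01-25), A (2020-09-03).
The subordination applies — D was senior to B — so D and B swap.

E, B, D, C, A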